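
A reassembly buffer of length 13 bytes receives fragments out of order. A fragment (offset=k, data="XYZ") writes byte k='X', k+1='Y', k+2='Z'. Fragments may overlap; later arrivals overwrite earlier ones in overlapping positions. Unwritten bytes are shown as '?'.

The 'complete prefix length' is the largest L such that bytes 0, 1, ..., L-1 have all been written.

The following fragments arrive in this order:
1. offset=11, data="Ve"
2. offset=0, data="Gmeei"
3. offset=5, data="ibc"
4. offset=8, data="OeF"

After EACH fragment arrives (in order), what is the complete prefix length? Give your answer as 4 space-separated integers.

Fragment 1: offset=11 data="Ve" -> buffer=???????????Ve -> prefix_len=0
Fragment 2: offset=0 data="Gmeei" -> buffer=Gmeei??????Ve -> prefix_len=5
Fragment 3: offset=5 data="ibc" -> buffer=Gmeeiibc???Ve -> prefix_len=8
Fragment 4: offset=8 data="OeF" -> buffer=GmeeiibcOeFVe -> prefix_len=13

Answer: 0 5 8 13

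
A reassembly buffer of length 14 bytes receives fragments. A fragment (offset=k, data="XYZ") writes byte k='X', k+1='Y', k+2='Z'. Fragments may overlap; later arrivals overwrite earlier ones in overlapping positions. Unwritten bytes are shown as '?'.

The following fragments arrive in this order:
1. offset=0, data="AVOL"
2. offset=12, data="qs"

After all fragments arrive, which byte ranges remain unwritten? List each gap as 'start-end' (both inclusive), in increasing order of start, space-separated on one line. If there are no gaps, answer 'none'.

Fragment 1: offset=0 len=4
Fragment 2: offset=12 len=2
Gaps: 4-11

Answer: 4-11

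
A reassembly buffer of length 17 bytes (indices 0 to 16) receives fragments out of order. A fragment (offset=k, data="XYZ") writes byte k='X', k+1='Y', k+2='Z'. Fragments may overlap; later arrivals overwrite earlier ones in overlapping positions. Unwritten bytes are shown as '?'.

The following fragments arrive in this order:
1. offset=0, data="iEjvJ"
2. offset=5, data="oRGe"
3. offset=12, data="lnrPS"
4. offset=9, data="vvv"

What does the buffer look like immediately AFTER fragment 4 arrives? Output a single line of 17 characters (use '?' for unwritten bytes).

Answer: iEjvJoRGevvvlnrPS

Derivation:
Fragment 1: offset=0 data="iEjvJ" -> buffer=iEjvJ????????????
Fragment 2: offset=5 data="oRGe" -> buffer=iEjvJoRGe????????
Fragment 3: offset=12 data="lnrPS" -> buffer=iEjvJoRGe???lnrPS
Fragment 4: offset=9 data="vvv" -> buffer=iEjvJoRGevvvlnrPS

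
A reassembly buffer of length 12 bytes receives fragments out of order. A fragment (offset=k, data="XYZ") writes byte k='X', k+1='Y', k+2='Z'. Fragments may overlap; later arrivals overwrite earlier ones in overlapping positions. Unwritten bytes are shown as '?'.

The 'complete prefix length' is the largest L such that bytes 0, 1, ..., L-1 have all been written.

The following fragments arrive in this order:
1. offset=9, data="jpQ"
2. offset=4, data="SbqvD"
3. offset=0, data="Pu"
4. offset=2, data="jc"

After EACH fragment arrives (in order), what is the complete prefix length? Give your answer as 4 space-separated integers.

Fragment 1: offset=9 data="jpQ" -> buffer=?????????jpQ -> prefix_len=0
Fragment 2: offset=4 data="SbqvD" -> buffer=????SbqvDjpQ -> prefix_len=0
Fragment 3: offset=0 data="Pu" -> buffer=Pu??SbqvDjpQ -> prefix_len=2
Fragment 4: offset=2 data="jc" -> buffer=PujcSbqvDjpQ -> prefix_len=12

Answer: 0 0 2 12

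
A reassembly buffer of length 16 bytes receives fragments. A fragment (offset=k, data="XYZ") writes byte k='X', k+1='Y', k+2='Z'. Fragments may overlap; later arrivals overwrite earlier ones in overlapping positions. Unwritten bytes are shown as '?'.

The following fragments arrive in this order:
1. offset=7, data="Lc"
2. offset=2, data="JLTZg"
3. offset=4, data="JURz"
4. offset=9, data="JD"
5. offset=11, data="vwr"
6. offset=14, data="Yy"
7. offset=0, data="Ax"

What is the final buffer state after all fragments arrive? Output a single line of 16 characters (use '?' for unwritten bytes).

Fragment 1: offset=7 data="Lc" -> buffer=???????Lc???????
Fragment 2: offset=2 data="JLTZg" -> buffer=??JLTZgLc???????
Fragment 3: offset=4 data="JURz" -> buffer=??JLJURzc???????
Fragment 4: offset=9 data="JD" -> buffer=??JLJURzcJD?????
Fragment 5: offset=11 data="vwr" -> buffer=??JLJURzcJDvwr??
Fragment 6: offset=14 data="Yy" -> buffer=??JLJURzcJDvwrYy
Fragment 7: offset=0 data="Ax" -> buffer=AxJLJURzcJDvwrYy

Answer: AxJLJURzcJDvwrYy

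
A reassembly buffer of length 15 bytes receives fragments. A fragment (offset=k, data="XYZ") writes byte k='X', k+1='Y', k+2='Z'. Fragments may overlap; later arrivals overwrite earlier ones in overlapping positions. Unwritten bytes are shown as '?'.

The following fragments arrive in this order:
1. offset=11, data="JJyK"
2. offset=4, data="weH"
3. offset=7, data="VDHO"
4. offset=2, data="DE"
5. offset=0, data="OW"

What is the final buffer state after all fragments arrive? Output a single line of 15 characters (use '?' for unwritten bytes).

Answer: OWDEweHVDHOJJyK

Derivation:
Fragment 1: offset=11 data="JJyK" -> buffer=???????????JJyK
Fragment 2: offset=4 data="weH" -> buffer=????weH????JJyK
Fragment 3: offset=7 data="VDHO" -> buffer=????weHVDHOJJyK
Fragment 4: offset=2 data="DE" -> buffer=??DEweHVDHOJJyK
Fragment 5: offset=0 data="OW" -> buffer=OWDEweHVDHOJJyK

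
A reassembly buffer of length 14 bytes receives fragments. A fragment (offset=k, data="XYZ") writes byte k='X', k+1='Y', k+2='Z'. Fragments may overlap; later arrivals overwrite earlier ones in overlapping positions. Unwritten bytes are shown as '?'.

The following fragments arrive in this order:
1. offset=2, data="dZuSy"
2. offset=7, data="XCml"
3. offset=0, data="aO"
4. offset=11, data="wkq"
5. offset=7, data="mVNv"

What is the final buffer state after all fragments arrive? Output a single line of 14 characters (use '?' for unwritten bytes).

Answer: aOdZuSymVNvwkq

Derivation:
Fragment 1: offset=2 data="dZuSy" -> buffer=??dZuSy???????
Fragment 2: offset=7 data="XCml" -> buffer=??dZuSyXCml???
Fragment 3: offset=0 data="aO" -> buffer=aOdZuSyXCml???
Fragment 4: offset=11 data="wkq" -> buffer=aOdZuSyXCmlwkq
Fragment 5: offset=7 data="mVNv" -> buffer=aOdZuSymVNvwkq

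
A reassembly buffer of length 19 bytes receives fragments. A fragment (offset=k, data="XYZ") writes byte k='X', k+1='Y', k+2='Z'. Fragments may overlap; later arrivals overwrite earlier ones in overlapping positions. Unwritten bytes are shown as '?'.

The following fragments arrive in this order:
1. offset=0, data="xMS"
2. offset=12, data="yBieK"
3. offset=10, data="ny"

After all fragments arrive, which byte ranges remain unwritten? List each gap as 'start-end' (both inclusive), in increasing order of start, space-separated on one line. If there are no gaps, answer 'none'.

Fragment 1: offset=0 len=3
Fragment 2: offset=12 len=5
Fragment 3: offset=10 len=2
Gaps: 3-9 17-18

Answer: 3-9 17-18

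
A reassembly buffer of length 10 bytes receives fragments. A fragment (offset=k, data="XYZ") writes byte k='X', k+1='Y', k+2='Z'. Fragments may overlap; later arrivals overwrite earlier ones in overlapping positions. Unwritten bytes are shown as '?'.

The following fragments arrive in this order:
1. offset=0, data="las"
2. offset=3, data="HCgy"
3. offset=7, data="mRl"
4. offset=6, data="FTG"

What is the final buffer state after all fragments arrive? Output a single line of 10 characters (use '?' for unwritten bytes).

Answer: lasHCgFTGl

Derivation:
Fragment 1: offset=0 data="las" -> buffer=las???????
Fragment 2: offset=3 data="HCgy" -> buffer=lasHCgy???
Fragment 3: offset=7 data="mRl" -> buffer=lasHCgymRl
Fragment 4: offset=6 data="FTG" -> buffer=lasHCgFTGl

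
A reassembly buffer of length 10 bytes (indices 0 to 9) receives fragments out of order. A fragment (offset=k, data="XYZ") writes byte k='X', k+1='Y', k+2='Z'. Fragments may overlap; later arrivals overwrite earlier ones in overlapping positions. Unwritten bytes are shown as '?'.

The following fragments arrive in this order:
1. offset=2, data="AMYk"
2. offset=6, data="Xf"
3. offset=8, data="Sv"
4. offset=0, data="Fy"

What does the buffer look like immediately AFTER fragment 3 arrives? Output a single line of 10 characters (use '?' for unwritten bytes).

Answer: ??AMYkXfSv

Derivation:
Fragment 1: offset=2 data="AMYk" -> buffer=??AMYk????
Fragment 2: offset=6 data="Xf" -> buffer=??AMYkXf??
Fragment 3: offset=8 data="Sv" -> buffer=??AMYkXfSv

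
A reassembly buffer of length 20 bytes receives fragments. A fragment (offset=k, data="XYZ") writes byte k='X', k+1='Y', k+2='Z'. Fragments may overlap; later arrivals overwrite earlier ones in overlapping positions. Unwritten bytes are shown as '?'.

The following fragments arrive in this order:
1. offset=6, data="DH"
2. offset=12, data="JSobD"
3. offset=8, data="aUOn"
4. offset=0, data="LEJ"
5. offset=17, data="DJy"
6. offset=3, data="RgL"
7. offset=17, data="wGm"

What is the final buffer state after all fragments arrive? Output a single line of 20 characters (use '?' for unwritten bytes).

Fragment 1: offset=6 data="DH" -> buffer=??????DH????????????
Fragment 2: offset=12 data="JSobD" -> buffer=??????DH????JSobD???
Fragment 3: offset=8 data="aUOn" -> buffer=??????DHaUOnJSobD???
Fragment 4: offset=0 data="LEJ" -> buffer=LEJ???DHaUOnJSobD???
Fragment 5: offset=17 data="DJy" -> buffer=LEJ???DHaUOnJSobDDJy
Fragment 6: offset=3 data="RgL" -> buffer=LEJRgLDHaUOnJSobDDJy
Fragment 7: offset=17 data="wGm" -> buffer=LEJRgLDHaUOnJSobDwGm

Answer: LEJRgLDHaUOnJSobDwGm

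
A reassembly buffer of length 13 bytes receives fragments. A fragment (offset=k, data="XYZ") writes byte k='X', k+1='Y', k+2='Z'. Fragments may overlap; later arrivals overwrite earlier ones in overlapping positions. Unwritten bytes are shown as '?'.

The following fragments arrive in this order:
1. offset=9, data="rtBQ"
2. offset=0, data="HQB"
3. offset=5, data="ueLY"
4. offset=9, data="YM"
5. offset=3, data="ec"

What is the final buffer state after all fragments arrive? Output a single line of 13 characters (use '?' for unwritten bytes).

Fragment 1: offset=9 data="rtBQ" -> buffer=?????????rtBQ
Fragment 2: offset=0 data="HQB" -> buffer=HQB??????rtBQ
Fragment 3: offset=5 data="ueLY" -> buffer=HQB??ueLYrtBQ
Fragment 4: offset=9 data="YM" -> buffer=HQB??ueLYYMBQ
Fragment 5: offset=3 data="ec" -> buffer=HQBecueLYYMBQ

Answer: HQBecueLYYMBQ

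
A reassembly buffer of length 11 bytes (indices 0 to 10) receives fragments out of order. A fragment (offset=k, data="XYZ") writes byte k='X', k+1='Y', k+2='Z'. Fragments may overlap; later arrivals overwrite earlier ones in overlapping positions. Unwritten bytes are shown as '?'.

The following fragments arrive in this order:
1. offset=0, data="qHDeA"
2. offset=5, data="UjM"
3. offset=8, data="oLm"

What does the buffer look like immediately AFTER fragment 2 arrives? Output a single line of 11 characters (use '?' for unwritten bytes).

Fragment 1: offset=0 data="qHDeA" -> buffer=qHDeA??????
Fragment 2: offset=5 data="UjM" -> buffer=qHDeAUjM???

Answer: qHDeAUjM???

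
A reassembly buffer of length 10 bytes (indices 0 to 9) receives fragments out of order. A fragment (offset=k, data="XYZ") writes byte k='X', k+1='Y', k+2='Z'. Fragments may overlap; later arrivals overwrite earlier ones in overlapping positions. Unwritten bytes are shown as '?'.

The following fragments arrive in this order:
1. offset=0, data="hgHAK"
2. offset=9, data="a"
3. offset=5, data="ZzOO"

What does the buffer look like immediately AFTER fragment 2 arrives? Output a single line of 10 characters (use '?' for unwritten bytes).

Answer: hgHAK????a

Derivation:
Fragment 1: offset=0 data="hgHAK" -> buffer=hgHAK?????
Fragment 2: offset=9 data="a" -> buffer=hgHAK????a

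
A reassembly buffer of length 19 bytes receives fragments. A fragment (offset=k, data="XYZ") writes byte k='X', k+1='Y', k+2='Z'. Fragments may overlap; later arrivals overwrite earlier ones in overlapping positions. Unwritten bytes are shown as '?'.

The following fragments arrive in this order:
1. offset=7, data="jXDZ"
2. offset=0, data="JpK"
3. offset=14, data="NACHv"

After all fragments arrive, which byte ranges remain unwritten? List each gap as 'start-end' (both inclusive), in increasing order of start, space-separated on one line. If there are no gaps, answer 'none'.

Answer: 3-6 11-13

Derivation:
Fragment 1: offset=7 len=4
Fragment 2: offset=0 len=3
Fragment 3: offset=14 len=5
Gaps: 3-6 11-13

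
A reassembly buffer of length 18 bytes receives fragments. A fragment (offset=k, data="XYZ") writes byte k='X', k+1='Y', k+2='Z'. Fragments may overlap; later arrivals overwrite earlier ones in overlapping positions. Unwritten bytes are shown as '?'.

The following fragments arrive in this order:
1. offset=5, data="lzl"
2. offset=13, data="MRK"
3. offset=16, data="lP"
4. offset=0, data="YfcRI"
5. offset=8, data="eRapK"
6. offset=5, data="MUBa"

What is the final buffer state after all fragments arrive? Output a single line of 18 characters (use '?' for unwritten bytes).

Fragment 1: offset=5 data="lzl" -> buffer=?????lzl??????????
Fragment 2: offset=13 data="MRK" -> buffer=?????lzl?????MRK??
Fragment 3: offset=16 data="lP" -> buffer=?????lzl?????MRKlP
Fragment 4: offset=0 data="YfcRI" -> buffer=YfcRIlzl?????MRKlP
Fragment 5: offset=8 data="eRapK" -> buffer=YfcRIlzleRapKMRKlP
Fragment 6: offset=5 data="MUBa" -> buffer=YfcRIMUBaRapKMRKlP

Answer: YfcRIMUBaRapKMRKlP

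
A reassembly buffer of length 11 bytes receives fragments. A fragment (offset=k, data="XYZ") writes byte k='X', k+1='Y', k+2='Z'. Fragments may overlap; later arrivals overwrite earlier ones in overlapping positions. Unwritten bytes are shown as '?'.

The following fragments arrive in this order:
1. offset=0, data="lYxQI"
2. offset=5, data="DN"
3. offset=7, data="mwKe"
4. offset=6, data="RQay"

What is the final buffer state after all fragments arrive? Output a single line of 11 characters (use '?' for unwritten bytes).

Fragment 1: offset=0 data="lYxQI" -> buffer=lYxQI??????
Fragment 2: offset=5 data="DN" -> buffer=lYxQIDN????
Fragment 3: offset=7 data="mwKe" -> buffer=lYxQIDNmwKe
Fragment 4: offset=6 data="RQay" -> buffer=lYxQIDRQaye

Answer: lYxQIDRQaye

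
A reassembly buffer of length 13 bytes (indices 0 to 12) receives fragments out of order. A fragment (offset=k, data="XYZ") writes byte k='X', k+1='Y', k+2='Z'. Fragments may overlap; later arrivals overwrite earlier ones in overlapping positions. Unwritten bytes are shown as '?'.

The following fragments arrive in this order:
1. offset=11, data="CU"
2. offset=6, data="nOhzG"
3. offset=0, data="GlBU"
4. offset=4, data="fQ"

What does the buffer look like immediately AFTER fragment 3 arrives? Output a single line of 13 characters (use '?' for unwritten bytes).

Fragment 1: offset=11 data="CU" -> buffer=???????????CU
Fragment 2: offset=6 data="nOhzG" -> buffer=??????nOhzGCU
Fragment 3: offset=0 data="GlBU" -> buffer=GlBU??nOhzGCU

Answer: GlBU??nOhzGCU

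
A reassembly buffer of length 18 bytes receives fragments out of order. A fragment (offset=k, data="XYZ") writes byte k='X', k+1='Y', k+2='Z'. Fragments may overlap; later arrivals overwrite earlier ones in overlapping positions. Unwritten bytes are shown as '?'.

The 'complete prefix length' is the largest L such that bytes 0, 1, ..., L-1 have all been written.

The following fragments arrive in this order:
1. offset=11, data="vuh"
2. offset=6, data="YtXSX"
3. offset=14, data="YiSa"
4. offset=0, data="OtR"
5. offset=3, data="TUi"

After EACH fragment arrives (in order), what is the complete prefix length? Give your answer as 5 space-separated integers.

Fragment 1: offset=11 data="vuh" -> buffer=???????????vuh???? -> prefix_len=0
Fragment 2: offset=6 data="YtXSX" -> buffer=??????YtXSXvuh???? -> prefix_len=0
Fragment 3: offset=14 data="YiSa" -> buffer=??????YtXSXvuhYiSa -> prefix_len=0
Fragment 4: offset=0 data="OtR" -> buffer=OtR???YtXSXvuhYiSa -> prefix_len=3
Fragment 5: offset=3 data="TUi" -> buffer=OtRTUiYtXSXvuhYiSa -> prefix_len=18

Answer: 0 0 0 3 18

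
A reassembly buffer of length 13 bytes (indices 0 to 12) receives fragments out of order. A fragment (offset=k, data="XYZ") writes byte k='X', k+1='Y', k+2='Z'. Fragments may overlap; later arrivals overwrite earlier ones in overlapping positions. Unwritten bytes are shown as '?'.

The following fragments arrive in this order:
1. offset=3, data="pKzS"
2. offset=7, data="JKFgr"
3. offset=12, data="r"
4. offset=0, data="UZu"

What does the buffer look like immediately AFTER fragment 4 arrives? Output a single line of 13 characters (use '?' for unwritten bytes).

Answer: UZupKzSJKFgrr

Derivation:
Fragment 1: offset=3 data="pKzS" -> buffer=???pKzS??????
Fragment 2: offset=7 data="JKFgr" -> buffer=???pKzSJKFgr?
Fragment 3: offset=12 data="r" -> buffer=???pKzSJKFgrr
Fragment 4: offset=0 data="UZu" -> buffer=UZupKzSJKFgrr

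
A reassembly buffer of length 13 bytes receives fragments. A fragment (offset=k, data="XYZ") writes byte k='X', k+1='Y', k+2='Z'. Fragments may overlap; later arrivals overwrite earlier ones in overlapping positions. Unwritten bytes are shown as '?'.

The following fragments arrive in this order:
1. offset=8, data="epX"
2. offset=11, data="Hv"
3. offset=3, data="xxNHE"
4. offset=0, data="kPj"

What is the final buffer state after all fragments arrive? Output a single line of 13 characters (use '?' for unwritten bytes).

Answer: kPjxxNHEepXHv

Derivation:
Fragment 1: offset=8 data="epX" -> buffer=????????epX??
Fragment 2: offset=11 data="Hv" -> buffer=????????epXHv
Fragment 3: offset=3 data="xxNHE" -> buffer=???xxNHEepXHv
Fragment 4: offset=0 data="kPj" -> buffer=kPjxxNHEepXHv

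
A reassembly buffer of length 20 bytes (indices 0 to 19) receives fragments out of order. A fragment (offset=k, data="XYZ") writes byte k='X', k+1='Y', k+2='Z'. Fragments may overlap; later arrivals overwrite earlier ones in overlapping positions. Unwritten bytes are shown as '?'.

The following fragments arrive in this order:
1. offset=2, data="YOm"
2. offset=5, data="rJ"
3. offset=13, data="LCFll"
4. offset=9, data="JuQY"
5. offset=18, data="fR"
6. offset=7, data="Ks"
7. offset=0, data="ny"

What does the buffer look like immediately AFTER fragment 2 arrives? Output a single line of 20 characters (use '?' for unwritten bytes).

Answer: ??YOmrJ?????????????

Derivation:
Fragment 1: offset=2 data="YOm" -> buffer=??YOm???????????????
Fragment 2: offset=5 data="rJ" -> buffer=??YOmrJ?????????????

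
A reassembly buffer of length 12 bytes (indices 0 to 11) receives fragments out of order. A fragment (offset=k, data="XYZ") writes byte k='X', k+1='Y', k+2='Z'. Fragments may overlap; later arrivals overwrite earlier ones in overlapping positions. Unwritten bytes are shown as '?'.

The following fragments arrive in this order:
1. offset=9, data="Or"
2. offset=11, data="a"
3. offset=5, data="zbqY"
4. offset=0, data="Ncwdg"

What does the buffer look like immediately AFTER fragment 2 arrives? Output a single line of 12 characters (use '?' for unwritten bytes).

Fragment 1: offset=9 data="Or" -> buffer=?????????Or?
Fragment 2: offset=11 data="a" -> buffer=?????????Ora

Answer: ?????????Ora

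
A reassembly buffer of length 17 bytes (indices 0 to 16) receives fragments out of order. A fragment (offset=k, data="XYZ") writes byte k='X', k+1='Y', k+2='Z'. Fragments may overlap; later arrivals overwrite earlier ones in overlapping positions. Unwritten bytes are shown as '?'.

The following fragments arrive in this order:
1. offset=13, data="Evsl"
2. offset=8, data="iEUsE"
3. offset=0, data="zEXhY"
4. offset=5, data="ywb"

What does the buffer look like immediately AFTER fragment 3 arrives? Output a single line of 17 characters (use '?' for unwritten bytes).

Fragment 1: offset=13 data="Evsl" -> buffer=?????????????Evsl
Fragment 2: offset=8 data="iEUsE" -> buffer=????????iEUsEEvsl
Fragment 3: offset=0 data="zEXhY" -> buffer=zEXhY???iEUsEEvsl

Answer: zEXhY???iEUsEEvsl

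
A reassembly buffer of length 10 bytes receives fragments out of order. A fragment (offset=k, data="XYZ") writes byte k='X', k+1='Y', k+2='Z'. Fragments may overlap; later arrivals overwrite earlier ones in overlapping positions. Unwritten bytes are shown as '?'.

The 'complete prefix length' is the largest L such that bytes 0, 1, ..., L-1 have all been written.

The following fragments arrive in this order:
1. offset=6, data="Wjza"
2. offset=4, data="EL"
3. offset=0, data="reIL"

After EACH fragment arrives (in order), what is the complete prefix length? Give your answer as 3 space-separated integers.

Fragment 1: offset=6 data="Wjza" -> buffer=??????Wjza -> prefix_len=0
Fragment 2: offset=4 data="EL" -> buffer=????ELWjza -> prefix_len=0
Fragment 3: offset=0 data="reIL" -> buffer=reILELWjza -> prefix_len=10

Answer: 0 0 10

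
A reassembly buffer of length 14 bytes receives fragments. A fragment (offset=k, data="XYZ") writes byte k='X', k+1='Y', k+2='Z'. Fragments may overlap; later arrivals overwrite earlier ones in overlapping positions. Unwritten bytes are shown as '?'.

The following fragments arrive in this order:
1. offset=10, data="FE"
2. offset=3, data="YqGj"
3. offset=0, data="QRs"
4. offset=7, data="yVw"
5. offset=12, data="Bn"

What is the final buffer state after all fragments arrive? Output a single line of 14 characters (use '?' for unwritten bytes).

Fragment 1: offset=10 data="FE" -> buffer=??????????FE??
Fragment 2: offset=3 data="YqGj" -> buffer=???YqGj???FE??
Fragment 3: offset=0 data="QRs" -> buffer=QRsYqGj???FE??
Fragment 4: offset=7 data="yVw" -> buffer=QRsYqGjyVwFE??
Fragment 5: offset=12 data="Bn" -> buffer=QRsYqGjyVwFEBn

Answer: QRsYqGjyVwFEBn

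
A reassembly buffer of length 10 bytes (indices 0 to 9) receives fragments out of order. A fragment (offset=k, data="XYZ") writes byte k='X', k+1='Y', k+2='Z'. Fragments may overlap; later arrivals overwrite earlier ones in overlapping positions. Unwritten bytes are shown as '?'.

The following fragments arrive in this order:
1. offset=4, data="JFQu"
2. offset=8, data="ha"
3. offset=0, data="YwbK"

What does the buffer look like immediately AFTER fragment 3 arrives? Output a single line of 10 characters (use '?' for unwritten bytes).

Fragment 1: offset=4 data="JFQu" -> buffer=????JFQu??
Fragment 2: offset=8 data="ha" -> buffer=????JFQuha
Fragment 3: offset=0 data="YwbK" -> buffer=YwbKJFQuha

Answer: YwbKJFQuha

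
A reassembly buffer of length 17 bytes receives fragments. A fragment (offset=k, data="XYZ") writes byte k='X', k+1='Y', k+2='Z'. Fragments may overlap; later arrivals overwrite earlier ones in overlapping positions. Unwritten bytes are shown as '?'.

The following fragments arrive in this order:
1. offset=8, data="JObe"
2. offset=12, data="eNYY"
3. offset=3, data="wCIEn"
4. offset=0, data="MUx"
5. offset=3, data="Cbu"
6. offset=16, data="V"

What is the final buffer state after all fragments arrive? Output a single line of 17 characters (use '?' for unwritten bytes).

Fragment 1: offset=8 data="JObe" -> buffer=????????JObe?????
Fragment 2: offset=12 data="eNYY" -> buffer=????????JObeeNYY?
Fragment 3: offset=3 data="wCIEn" -> buffer=???wCIEnJObeeNYY?
Fragment 4: offset=0 data="MUx" -> buffer=MUxwCIEnJObeeNYY?
Fragment 5: offset=3 data="Cbu" -> buffer=MUxCbuEnJObeeNYY?
Fragment 6: offset=16 data="V" -> buffer=MUxCbuEnJObeeNYYV

Answer: MUxCbuEnJObeeNYYV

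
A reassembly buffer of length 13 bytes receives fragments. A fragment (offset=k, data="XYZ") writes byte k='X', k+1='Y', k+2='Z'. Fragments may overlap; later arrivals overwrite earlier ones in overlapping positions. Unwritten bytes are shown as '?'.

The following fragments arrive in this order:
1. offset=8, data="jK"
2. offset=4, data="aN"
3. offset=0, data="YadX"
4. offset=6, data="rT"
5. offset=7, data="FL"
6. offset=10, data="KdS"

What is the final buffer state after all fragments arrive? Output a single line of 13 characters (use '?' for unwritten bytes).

Fragment 1: offset=8 data="jK" -> buffer=????????jK???
Fragment 2: offset=4 data="aN" -> buffer=????aN??jK???
Fragment 3: offset=0 data="YadX" -> buffer=YadXaN??jK???
Fragment 4: offset=6 data="rT" -> buffer=YadXaNrTjK???
Fragment 5: offset=7 data="FL" -> buffer=YadXaNrFLK???
Fragment 6: offset=10 data="KdS" -> buffer=YadXaNrFLKKdS

Answer: YadXaNrFLKKdS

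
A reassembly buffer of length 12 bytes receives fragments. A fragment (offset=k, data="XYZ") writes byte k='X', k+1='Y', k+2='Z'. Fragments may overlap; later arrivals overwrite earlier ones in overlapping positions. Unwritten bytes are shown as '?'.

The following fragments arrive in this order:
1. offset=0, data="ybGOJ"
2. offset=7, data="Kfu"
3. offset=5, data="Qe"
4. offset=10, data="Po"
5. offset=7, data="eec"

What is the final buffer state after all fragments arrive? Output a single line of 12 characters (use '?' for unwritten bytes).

Answer: ybGOJQeeecPo

Derivation:
Fragment 1: offset=0 data="ybGOJ" -> buffer=ybGOJ???????
Fragment 2: offset=7 data="Kfu" -> buffer=ybGOJ??Kfu??
Fragment 3: offset=5 data="Qe" -> buffer=ybGOJQeKfu??
Fragment 4: offset=10 data="Po" -> buffer=ybGOJQeKfuPo
Fragment 5: offset=7 data="eec" -> buffer=ybGOJQeeecPo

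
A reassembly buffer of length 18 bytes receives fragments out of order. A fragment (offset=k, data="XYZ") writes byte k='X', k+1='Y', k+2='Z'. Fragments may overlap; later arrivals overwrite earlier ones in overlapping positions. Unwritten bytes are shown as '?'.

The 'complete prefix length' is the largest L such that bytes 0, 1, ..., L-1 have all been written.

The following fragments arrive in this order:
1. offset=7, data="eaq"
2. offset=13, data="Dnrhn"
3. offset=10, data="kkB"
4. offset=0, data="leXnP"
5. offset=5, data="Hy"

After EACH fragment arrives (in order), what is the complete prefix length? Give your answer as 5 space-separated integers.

Answer: 0 0 0 5 18

Derivation:
Fragment 1: offset=7 data="eaq" -> buffer=???????eaq???????? -> prefix_len=0
Fragment 2: offset=13 data="Dnrhn" -> buffer=???????eaq???Dnrhn -> prefix_len=0
Fragment 3: offset=10 data="kkB" -> buffer=???????eaqkkBDnrhn -> prefix_len=0
Fragment 4: offset=0 data="leXnP" -> buffer=leXnP??eaqkkBDnrhn -> prefix_len=5
Fragment 5: offset=5 data="Hy" -> buffer=leXnPHyeaqkkBDnrhn -> prefix_len=18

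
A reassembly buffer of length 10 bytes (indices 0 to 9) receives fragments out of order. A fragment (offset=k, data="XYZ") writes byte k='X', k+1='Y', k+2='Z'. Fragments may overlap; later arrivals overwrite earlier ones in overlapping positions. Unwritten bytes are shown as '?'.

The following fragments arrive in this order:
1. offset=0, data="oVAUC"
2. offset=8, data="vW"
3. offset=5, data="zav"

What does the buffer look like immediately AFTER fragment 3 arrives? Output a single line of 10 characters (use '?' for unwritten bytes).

Fragment 1: offset=0 data="oVAUC" -> buffer=oVAUC?????
Fragment 2: offset=8 data="vW" -> buffer=oVAUC???vW
Fragment 3: offset=5 data="zav" -> buffer=oVAUCzavvW

Answer: oVAUCzavvW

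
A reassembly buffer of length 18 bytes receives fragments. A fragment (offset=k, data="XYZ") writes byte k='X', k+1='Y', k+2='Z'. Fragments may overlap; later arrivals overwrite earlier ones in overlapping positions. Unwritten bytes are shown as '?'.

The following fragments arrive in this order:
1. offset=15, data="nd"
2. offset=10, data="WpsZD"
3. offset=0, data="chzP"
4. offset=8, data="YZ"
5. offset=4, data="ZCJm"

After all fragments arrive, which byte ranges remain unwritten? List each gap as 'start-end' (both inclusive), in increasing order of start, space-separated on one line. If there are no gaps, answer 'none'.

Fragment 1: offset=15 len=2
Fragment 2: offset=10 len=5
Fragment 3: offset=0 len=4
Fragment 4: offset=8 len=2
Fragment 5: offset=4 len=4
Gaps: 17-17

Answer: 17-17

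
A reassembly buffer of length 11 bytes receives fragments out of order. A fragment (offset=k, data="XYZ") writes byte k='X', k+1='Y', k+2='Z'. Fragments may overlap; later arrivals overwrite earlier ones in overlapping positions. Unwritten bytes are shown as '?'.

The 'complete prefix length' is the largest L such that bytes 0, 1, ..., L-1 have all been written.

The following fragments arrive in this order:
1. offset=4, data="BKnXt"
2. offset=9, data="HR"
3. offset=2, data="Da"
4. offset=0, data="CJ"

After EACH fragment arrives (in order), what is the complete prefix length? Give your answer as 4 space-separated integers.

Answer: 0 0 0 11

Derivation:
Fragment 1: offset=4 data="BKnXt" -> buffer=????BKnXt?? -> prefix_len=0
Fragment 2: offset=9 data="HR" -> buffer=????BKnXtHR -> prefix_len=0
Fragment 3: offset=2 data="Da" -> buffer=??DaBKnXtHR -> prefix_len=0
Fragment 4: offset=0 data="CJ" -> buffer=CJDaBKnXtHR -> prefix_len=11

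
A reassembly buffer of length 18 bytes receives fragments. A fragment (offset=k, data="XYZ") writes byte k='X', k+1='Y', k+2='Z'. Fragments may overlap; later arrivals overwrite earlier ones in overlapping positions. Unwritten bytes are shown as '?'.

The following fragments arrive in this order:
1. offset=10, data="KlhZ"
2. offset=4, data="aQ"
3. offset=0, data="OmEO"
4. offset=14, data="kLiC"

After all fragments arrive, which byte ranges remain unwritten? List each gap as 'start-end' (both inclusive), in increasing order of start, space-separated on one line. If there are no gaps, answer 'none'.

Answer: 6-9

Derivation:
Fragment 1: offset=10 len=4
Fragment 2: offset=4 len=2
Fragment 3: offset=0 len=4
Fragment 4: offset=14 len=4
Gaps: 6-9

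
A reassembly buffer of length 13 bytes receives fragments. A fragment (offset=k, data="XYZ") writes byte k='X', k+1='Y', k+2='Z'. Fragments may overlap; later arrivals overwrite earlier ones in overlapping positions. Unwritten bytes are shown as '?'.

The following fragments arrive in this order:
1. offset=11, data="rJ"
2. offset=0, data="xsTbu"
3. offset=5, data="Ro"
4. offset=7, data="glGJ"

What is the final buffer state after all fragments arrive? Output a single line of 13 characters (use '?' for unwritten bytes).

Answer: xsTbuRoglGJrJ

Derivation:
Fragment 1: offset=11 data="rJ" -> buffer=???????????rJ
Fragment 2: offset=0 data="xsTbu" -> buffer=xsTbu??????rJ
Fragment 3: offset=5 data="Ro" -> buffer=xsTbuRo????rJ
Fragment 4: offset=7 data="glGJ" -> buffer=xsTbuRoglGJrJ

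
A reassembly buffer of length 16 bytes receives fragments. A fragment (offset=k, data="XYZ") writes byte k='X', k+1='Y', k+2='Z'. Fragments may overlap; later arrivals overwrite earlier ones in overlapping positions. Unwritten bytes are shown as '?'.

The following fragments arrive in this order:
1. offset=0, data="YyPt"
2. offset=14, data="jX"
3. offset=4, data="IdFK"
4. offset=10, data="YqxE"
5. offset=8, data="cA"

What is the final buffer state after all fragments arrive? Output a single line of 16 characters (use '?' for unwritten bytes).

Answer: YyPtIdFKcAYqxEjX

Derivation:
Fragment 1: offset=0 data="YyPt" -> buffer=YyPt????????????
Fragment 2: offset=14 data="jX" -> buffer=YyPt??????????jX
Fragment 3: offset=4 data="IdFK" -> buffer=YyPtIdFK??????jX
Fragment 4: offset=10 data="YqxE" -> buffer=YyPtIdFK??YqxEjX
Fragment 5: offset=8 data="cA" -> buffer=YyPtIdFKcAYqxEjX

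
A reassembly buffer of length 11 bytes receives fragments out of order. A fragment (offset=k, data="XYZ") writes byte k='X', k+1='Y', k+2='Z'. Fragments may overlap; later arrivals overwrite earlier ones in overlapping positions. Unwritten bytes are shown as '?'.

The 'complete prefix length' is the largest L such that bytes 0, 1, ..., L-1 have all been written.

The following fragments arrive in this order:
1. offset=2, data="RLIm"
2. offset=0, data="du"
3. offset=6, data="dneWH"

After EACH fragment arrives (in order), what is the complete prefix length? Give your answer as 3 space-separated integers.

Fragment 1: offset=2 data="RLIm" -> buffer=??RLIm????? -> prefix_len=0
Fragment 2: offset=0 data="du" -> buffer=duRLIm????? -> prefix_len=6
Fragment 3: offset=6 data="dneWH" -> buffer=duRLImdneWH -> prefix_len=11

Answer: 0 6 11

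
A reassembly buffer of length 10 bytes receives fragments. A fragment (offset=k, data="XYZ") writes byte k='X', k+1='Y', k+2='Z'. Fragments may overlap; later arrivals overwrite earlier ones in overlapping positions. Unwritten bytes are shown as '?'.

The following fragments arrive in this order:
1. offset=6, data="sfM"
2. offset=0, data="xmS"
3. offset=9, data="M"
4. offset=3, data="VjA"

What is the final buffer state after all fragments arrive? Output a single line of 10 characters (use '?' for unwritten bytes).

Answer: xmSVjAsfMM

Derivation:
Fragment 1: offset=6 data="sfM" -> buffer=??????sfM?
Fragment 2: offset=0 data="xmS" -> buffer=xmS???sfM?
Fragment 3: offset=9 data="M" -> buffer=xmS???sfMM
Fragment 4: offset=3 data="VjA" -> buffer=xmSVjAsfMM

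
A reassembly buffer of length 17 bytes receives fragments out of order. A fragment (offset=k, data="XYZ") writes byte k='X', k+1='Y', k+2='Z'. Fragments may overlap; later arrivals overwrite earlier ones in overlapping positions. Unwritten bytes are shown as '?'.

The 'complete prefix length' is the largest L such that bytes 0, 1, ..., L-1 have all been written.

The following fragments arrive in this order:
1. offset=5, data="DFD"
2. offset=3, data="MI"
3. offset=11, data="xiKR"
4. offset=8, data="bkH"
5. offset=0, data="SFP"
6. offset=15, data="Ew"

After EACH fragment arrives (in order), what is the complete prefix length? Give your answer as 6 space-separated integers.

Answer: 0 0 0 0 15 17

Derivation:
Fragment 1: offset=5 data="DFD" -> buffer=?????DFD????????? -> prefix_len=0
Fragment 2: offset=3 data="MI" -> buffer=???MIDFD????????? -> prefix_len=0
Fragment 3: offset=11 data="xiKR" -> buffer=???MIDFD???xiKR?? -> prefix_len=0
Fragment 4: offset=8 data="bkH" -> buffer=???MIDFDbkHxiKR?? -> prefix_len=0
Fragment 5: offset=0 data="SFP" -> buffer=SFPMIDFDbkHxiKR?? -> prefix_len=15
Fragment 6: offset=15 data="Ew" -> buffer=SFPMIDFDbkHxiKREw -> prefix_len=17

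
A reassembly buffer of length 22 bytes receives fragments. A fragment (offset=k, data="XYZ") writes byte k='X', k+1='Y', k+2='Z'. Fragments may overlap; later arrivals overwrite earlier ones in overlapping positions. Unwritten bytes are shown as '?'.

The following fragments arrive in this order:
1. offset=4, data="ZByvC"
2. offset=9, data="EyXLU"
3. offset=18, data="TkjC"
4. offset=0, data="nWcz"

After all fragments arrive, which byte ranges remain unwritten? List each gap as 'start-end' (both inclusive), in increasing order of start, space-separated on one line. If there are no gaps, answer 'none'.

Fragment 1: offset=4 len=5
Fragment 2: offset=9 len=5
Fragment 3: offset=18 len=4
Fragment 4: offset=0 len=4
Gaps: 14-17

Answer: 14-17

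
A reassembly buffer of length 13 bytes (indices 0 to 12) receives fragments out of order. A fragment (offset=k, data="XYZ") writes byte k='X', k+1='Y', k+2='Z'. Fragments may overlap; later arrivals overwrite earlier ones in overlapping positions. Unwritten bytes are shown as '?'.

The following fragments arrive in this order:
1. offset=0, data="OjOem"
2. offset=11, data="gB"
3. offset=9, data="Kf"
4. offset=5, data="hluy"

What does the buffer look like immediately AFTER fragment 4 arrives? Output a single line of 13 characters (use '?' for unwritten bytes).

Answer: OjOemhluyKfgB

Derivation:
Fragment 1: offset=0 data="OjOem" -> buffer=OjOem????????
Fragment 2: offset=11 data="gB" -> buffer=OjOem??????gB
Fragment 3: offset=9 data="Kf" -> buffer=OjOem????KfgB
Fragment 4: offset=5 data="hluy" -> buffer=OjOemhluyKfgB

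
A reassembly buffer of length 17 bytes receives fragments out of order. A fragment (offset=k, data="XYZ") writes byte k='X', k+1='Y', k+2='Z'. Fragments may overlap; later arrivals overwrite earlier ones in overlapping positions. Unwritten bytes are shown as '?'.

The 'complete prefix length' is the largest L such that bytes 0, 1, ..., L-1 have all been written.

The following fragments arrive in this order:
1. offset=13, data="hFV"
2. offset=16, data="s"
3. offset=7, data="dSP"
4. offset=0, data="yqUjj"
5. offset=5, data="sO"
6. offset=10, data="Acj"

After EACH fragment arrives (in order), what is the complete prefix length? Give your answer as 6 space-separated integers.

Answer: 0 0 0 5 10 17

Derivation:
Fragment 1: offset=13 data="hFV" -> buffer=?????????????hFV? -> prefix_len=0
Fragment 2: offset=16 data="s" -> buffer=?????????????hFVs -> prefix_len=0
Fragment 3: offset=7 data="dSP" -> buffer=???????dSP???hFVs -> prefix_len=0
Fragment 4: offset=0 data="yqUjj" -> buffer=yqUjj??dSP???hFVs -> prefix_len=5
Fragment 5: offset=5 data="sO" -> buffer=yqUjjsOdSP???hFVs -> prefix_len=10
Fragment 6: offset=10 data="Acj" -> buffer=yqUjjsOdSPAcjhFVs -> prefix_len=17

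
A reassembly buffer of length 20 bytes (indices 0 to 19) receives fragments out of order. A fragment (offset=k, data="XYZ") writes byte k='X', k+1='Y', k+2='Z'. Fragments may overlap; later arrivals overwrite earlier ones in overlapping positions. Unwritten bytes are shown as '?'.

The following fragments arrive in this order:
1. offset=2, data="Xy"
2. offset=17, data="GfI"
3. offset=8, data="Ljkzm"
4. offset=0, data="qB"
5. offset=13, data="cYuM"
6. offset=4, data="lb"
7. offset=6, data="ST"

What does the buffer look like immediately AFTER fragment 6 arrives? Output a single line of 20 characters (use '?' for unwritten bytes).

Fragment 1: offset=2 data="Xy" -> buffer=??Xy????????????????
Fragment 2: offset=17 data="GfI" -> buffer=??Xy?????????????GfI
Fragment 3: offset=8 data="Ljkzm" -> buffer=??Xy????Ljkzm????GfI
Fragment 4: offset=0 data="qB" -> buffer=qBXy????Ljkzm????GfI
Fragment 5: offset=13 data="cYuM" -> buffer=qBXy????LjkzmcYuMGfI
Fragment 6: offset=4 data="lb" -> buffer=qBXylb??LjkzmcYuMGfI

Answer: qBXylb??LjkzmcYuMGfI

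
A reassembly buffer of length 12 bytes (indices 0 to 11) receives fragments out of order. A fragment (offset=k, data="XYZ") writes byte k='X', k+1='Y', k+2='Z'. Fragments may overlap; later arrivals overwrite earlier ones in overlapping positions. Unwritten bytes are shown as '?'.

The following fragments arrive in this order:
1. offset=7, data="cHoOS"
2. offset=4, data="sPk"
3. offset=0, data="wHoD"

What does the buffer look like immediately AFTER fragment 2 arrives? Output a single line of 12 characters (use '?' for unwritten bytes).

Fragment 1: offset=7 data="cHoOS" -> buffer=???????cHoOS
Fragment 2: offset=4 data="sPk" -> buffer=????sPkcHoOS

Answer: ????sPkcHoOS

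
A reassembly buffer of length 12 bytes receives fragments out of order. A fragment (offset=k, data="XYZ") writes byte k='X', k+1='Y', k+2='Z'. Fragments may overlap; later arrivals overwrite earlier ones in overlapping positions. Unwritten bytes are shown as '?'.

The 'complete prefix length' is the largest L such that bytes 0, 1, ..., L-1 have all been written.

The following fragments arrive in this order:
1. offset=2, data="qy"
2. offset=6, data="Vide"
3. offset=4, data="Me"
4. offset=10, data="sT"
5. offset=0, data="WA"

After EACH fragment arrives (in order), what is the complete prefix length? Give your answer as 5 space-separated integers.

Answer: 0 0 0 0 12

Derivation:
Fragment 1: offset=2 data="qy" -> buffer=??qy???????? -> prefix_len=0
Fragment 2: offset=6 data="Vide" -> buffer=??qy??Vide?? -> prefix_len=0
Fragment 3: offset=4 data="Me" -> buffer=??qyMeVide?? -> prefix_len=0
Fragment 4: offset=10 data="sT" -> buffer=??qyMeVidesT -> prefix_len=0
Fragment 5: offset=0 data="WA" -> buffer=WAqyMeVidesT -> prefix_len=12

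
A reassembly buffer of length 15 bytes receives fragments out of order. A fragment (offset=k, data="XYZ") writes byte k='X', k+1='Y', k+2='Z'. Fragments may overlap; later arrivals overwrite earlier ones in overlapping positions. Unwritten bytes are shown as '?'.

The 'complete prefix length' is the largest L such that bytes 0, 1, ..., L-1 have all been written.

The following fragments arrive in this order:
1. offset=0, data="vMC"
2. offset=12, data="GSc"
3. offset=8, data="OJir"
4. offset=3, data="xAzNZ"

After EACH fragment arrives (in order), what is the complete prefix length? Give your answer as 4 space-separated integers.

Answer: 3 3 3 15

Derivation:
Fragment 1: offset=0 data="vMC" -> buffer=vMC???????????? -> prefix_len=3
Fragment 2: offset=12 data="GSc" -> buffer=vMC?????????GSc -> prefix_len=3
Fragment 3: offset=8 data="OJir" -> buffer=vMC?????OJirGSc -> prefix_len=3
Fragment 4: offset=3 data="xAzNZ" -> buffer=vMCxAzNZOJirGSc -> prefix_len=15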